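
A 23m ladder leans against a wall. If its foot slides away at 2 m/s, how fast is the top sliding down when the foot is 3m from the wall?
3√130/130 ≈ 0.2631 m/s

x² + y² = 23²
2x·dx/dt + 2y·dy/dt = 0
dy/dt = -x/y · dx/dt = -3/(2√130) · 2 = -3√130/130 m/s
The top is descending at 3√130/130 ≈ 0.2631 m/s.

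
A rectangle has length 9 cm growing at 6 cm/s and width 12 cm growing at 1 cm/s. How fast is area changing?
81 cm²/s

A = lw
dA/dt = w·dl/dt + l·dw/dt = 12·6 + 9·1 = 81 cm²/s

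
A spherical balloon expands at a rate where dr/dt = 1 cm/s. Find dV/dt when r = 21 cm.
1764π cm³/s

V = (4/3)πr³
dV/dt = dV/dr · dr/dt = 4πr² · 1
At r = 21: dV/dt = 1764π cm³/s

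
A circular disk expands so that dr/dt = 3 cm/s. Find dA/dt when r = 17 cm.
102π cm²/s

A = πr²
dA/dt = 2πr · dr/dt = 2π(17)(3) = 102π cm²/s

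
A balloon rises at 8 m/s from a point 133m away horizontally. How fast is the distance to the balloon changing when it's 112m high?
128√617/617 ≈ 5.153 m/s

z² = 133² + y²
z = √(133² + 112²) = 7√617
dz/dt = y/z · dy/dt = 112/(7√617) · 8 = 128√617/617 ≈ 5.153 m/s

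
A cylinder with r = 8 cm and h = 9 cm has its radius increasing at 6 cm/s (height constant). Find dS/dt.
300π cm²/s

S = 2πrh + 2πr² (lateral + bases)
dS/dt = (2πh + 4πr)·dr/dt = (2π·9 + 4π·8)·6
= 300π cm²/s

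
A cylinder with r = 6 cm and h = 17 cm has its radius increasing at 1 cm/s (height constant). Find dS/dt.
58π cm²/s

S = 2πrh + 2πr² (lateral + bases)
dS/dt = (2πh + 4πr)·dr/dt = (2π·17 + 4π·6)·1
= 58π cm²/s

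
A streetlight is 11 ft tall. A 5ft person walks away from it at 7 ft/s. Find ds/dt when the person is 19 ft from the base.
35/6 ft/s

By similar triangles: 11/(x+s) = 5/s
Solving: s = 5x/6
ds/dt = 5/6 · dx/dt = 5/6 · 7 = 35/6 ft/s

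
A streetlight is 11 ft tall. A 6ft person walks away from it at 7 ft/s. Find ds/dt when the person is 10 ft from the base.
42/5 ft/s

By similar triangles: 11/(x+s) = 6/s
Solving: s = 6x/5
ds/dt = 6/5 · dx/dt = 6/5 · 7 = 42/5 ft/s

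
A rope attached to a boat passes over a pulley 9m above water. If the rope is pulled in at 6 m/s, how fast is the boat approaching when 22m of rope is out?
132√403/403 ≈ 6.575 m/s

rope² = x² + 9²
x = √(22² - 9²) = √403
dx/dt = (rope/x) · d(rope)/dt = (22/√403) · (-6) = -132√403/403 m/s
The boat approaches at 132√403/403 ≈ 6.575 m/s.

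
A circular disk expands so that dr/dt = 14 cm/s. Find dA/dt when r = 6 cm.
168π cm²/s

A = πr²
dA/dt = 2πr · dr/dt = 2π(6)(14) = 168π cm²/s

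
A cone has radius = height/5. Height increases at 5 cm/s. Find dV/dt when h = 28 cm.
784π/5 cm³/s

V = (1/3)π(h/5)²h = πh³/75
dV/dt = πh²/25 · 5
At h = 28: dV/dt = 784π/5 cm³/s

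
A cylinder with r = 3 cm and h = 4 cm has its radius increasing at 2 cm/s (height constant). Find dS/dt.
40π cm²/s

S = 2πrh + 2πr² (lateral + bases)
dS/dt = (2πh + 4πr)·dr/dt = (2π·4 + 4π·3)·2
= 40π cm²/s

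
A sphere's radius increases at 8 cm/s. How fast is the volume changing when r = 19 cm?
11552π cm³/s

V = (4/3)πr³
dV/dt = dV/dr · dr/dt = 4πr² · 8
At r = 19: dV/dt = 11552π cm³/s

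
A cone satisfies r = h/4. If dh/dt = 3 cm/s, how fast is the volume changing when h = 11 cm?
363π/16 cm³/s

V = (1/3)π(h/4)²h = πh³/48
dV/dt = πh²/16 · 3
At h = 11: dV/dt = 363π/16 cm³/s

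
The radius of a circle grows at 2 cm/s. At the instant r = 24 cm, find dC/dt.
4π cm/s

C = 2πr
dC/dt = 2π · dr/dt = 2π · 2 = 4π cm/s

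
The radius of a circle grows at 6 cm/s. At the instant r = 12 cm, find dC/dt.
12π cm/s

C = 2πr
dC/dt = 2π · dr/dt = 2π · 6 = 12π cm/s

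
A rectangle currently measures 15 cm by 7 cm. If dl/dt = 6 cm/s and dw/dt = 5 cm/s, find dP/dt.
22 cm/s

P = 2(l + w)
dP/dt = 2(dl/dt + dw/dt) = 2(6 + 5) = 22 cm/s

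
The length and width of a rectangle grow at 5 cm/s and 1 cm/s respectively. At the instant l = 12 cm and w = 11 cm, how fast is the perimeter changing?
12 cm/s

P = 2(l + w)
dP/dt = 2(dl/dt + dw/dt) = 2(5 + 1) = 12 cm/s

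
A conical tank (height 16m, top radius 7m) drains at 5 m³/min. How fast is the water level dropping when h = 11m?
1280/(5929π) ≈ 0.06872 m/min

r/h = 7/16, so r = (7/16)h
V = (1/3)πr²h = (1/3)π((7/16)h)²h = (49/768)πh³
dV/dh = (49/256)πh²
dh/dt = (dV/dt)/(dV/dh) = -5/((49/256)π·11²) = -1280/(5929π) m/min
The level is dropping at 1280/(5929π) ≈ 0.06872 m/min.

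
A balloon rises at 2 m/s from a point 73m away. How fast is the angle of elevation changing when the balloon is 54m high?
0.017708 rad/s

tan(θ) = y/73
sec²(θ) · dθ/dt = (1/73) · dy/dt
dθ/dt = cos²(θ)/73 · 2 = 73/(73² + 54²) · 2
dθ/dt = 0.017708 rad/s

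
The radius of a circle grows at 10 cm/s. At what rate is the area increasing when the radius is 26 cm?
520π cm²/s

A = πr²
dA/dt = 2πr · dr/dt = 2π(26)(10) = 520π cm²/s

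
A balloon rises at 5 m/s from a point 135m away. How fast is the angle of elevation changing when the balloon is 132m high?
0.018935 rad/s

tan(θ) = y/135
sec²(θ) · dθ/dt = (1/135) · dy/dt
dθ/dt = cos²(θ)/135 · 5 = 135/(135² + 132²) · 5
dθ/dt = 0.018935 rad/s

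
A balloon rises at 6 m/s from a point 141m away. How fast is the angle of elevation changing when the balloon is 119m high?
0.024852 rad/s

tan(θ) = y/141
sec²(θ) · dθ/dt = (1/141) · dy/dt
dθ/dt = cos²(θ)/141 · 6 = 141/(141² + 119²) · 6
dθ/dt = 0.024852 rad/s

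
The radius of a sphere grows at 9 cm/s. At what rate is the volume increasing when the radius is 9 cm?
2916π cm³/s

V = (4/3)πr³
dV/dt = dV/dr · dr/dt = 4πr² · 9
At r = 9: dV/dt = 2916π cm³/s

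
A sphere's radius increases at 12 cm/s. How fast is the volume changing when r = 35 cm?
58800π cm³/s

V = (4/3)πr³
dV/dt = dV/dr · dr/dt = 4πr² · 12
At r = 35: dV/dt = 58800π cm³/s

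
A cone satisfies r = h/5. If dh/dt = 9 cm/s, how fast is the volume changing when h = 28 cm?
7056π/25 cm³/s

V = (1/3)π(h/5)²h = πh³/75
dV/dt = πh²/25 · 9
At h = 28: dV/dt = 7056π/25 cm³/s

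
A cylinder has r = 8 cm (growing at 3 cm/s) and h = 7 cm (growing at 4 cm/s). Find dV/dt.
592π cm³/s

V = πr²h
dV/dt = 2πrh·dr/dt + πr²·dh/dt
= 2π(8)(7)(3) + π(8)²(4)
= 592π cm³/s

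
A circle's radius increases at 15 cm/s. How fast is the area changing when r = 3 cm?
90π cm²/s

A = πr²
dA/dt = 2πr · dr/dt = 2π(3)(15) = 90π cm²/s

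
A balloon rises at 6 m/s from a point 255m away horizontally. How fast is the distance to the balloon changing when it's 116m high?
696√78481/78481 ≈ 2.484 m/s

z² = 255² + y²
z = √(255² + 116²) = √78481
dz/dt = y/z · dy/dt = 116/√78481 · 6 = 696√78481/78481 ≈ 2.484 m/s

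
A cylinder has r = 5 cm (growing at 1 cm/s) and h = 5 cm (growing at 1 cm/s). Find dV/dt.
75π cm³/s

V = πr²h
dV/dt = 2πrh·dr/dt + πr²·dh/dt
= 2π(5)(5)(1) + π(5)²(1)
= 75π cm³/s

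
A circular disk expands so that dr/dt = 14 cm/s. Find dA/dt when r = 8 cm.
224π cm²/s

A = πr²
dA/dt = 2πr · dr/dt = 2π(8)(14) = 224π cm²/s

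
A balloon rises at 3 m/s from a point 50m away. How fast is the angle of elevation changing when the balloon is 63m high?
0.023188 rad/s

tan(θ) = y/50
sec²(θ) · dθ/dt = (1/50) · dy/dt
dθ/dt = cos²(θ)/50 · 3 = 50/(50² + 63²) · 3
dθ/dt = 0.023188 rad/s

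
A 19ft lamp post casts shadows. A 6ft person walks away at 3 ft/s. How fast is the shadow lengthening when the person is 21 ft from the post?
18/13 ft/s

By similar triangles: 19/(x+s) = 6/s
Solving: s = 6x/13
ds/dt = 6/13 · dx/dt = 6/13 · 3 = 18/13 ft/s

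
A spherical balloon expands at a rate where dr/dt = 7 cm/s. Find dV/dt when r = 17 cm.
8092π cm³/s

V = (4/3)πr³
dV/dt = dV/dr · dr/dt = 4πr² · 7
At r = 17: dV/dt = 8092π cm³/s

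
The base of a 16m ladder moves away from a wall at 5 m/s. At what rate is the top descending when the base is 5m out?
25√231/231 ≈ 1.645 m/s

x² + y² = 16²
2x·dx/dt + 2y·dy/dt = 0
dy/dt = -x/y · dx/dt = -5/√231 · 5 = -25√231/231 m/s
The top is descending at 25√231/231 ≈ 1.645 m/s.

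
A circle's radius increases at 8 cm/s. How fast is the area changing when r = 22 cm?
352π cm²/s

A = πr²
dA/dt = 2πr · dr/dt = 2π(22)(8) = 352π cm²/s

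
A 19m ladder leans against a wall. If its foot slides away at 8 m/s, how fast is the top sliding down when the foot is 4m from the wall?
32√345/345 ≈ 1.723 m/s

x² + y² = 19²
2x·dx/dt + 2y·dy/dt = 0
dy/dt = -x/y · dx/dt = -4/√345 · 8 = -32√345/345 m/s
The top is descending at 32√345/345 ≈ 1.723 m/s.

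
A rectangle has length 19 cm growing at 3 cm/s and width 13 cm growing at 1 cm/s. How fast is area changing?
58 cm²/s

A = lw
dA/dt = w·dl/dt + l·dw/dt = 13·3 + 19·1 = 58 cm²/s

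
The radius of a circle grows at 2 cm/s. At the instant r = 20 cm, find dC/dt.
4π cm/s

C = 2πr
dC/dt = 2π · dr/dt = 2π · 2 = 4π cm/s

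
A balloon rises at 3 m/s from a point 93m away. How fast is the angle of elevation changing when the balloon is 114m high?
0.01289 rad/s

tan(θ) = y/93
sec²(θ) · dθ/dt = (1/93) · dy/dt
dθ/dt = cos²(θ)/93 · 3 = 93/(93² + 114²) · 3
dθ/dt = 0.01289 rad/s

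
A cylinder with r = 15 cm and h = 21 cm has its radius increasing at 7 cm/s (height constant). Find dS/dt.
714π cm²/s

S = 2πrh + 2πr² (lateral + bases)
dS/dt = (2πh + 4πr)·dr/dt = (2π·21 + 4π·15)·7
= 714π cm²/s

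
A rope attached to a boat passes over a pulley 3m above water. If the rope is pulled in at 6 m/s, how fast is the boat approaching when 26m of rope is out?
156√667/667 ≈ 6.04 m/s

rope² = x² + 3²
x = √(26² - 3²) = √667
dx/dt = (rope/x) · d(rope)/dt = (26/√667) · (-6) = -156√667/667 m/s
The boat approaches at 156√667/667 ≈ 6.04 m/s.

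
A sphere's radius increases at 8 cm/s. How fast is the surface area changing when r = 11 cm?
704π cm²/s

S = 4πr²
dS/dt = dS/dr · dr/dt = 8πr · 8
At r = 11: dS/dt = 704π cm²/s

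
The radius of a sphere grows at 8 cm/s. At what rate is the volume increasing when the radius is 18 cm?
10368π cm³/s

V = (4/3)πr³
dV/dt = dV/dr · dr/dt = 4πr² · 8
At r = 18: dV/dt = 10368π cm³/s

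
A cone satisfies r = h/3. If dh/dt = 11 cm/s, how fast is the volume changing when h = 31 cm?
10571π/9 cm³/s

V = (1/3)π(h/3)²h = πh³/27
dV/dt = πh²/9 · 11
At h = 31: dV/dt = 10571π/9 cm³/s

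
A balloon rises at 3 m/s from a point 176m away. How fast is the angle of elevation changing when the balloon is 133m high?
0.01085 rad/s

tan(θ) = y/176
sec²(θ) · dθ/dt = (1/176) · dy/dt
dθ/dt = cos²(θ)/176 · 3 = 176/(176² + 133²) · 3
dθ/dt = 0.01085 rad/s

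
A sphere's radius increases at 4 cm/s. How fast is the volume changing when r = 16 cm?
4096π cm³/s

V = (4/3)πr³
dV/dt = dV/dr · dr/dt = 4πr² · 4
At r = 16: dV/dt = 4096π cm³/s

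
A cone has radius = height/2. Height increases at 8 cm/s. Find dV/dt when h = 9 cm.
162π cm³/s

V = (1/3)π(h/2)²h = πh³/12
dV/dt = πh²/4 · 8
At h = 9: dV/dt = 162π cm³/s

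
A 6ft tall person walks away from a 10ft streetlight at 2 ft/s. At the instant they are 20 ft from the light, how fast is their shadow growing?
3 ft/s

By similar triangles: 10/(x+s) = 6/s
Solving: s = 6x/4
ds/dt = 6/4 · dx/dt = 3/2 · 2 = 3 ft/s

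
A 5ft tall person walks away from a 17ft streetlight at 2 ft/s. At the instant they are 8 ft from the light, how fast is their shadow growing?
5/6 ft/s

By similar triangles: 17/(x+s) = 5/s
Solving: s = 5x/12
ds/dt = 5/12 · dx/dt = 5/12 · 2 = 5/6 ft/s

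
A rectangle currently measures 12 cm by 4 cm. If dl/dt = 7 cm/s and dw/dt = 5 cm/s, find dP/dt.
24 cm/s

P = 2(l + w)
dP/dt = 2(dl/dt + dw/dt) = 2(7 + 5) = 24 cm/s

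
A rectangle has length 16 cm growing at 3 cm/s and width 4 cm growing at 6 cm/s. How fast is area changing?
108 cm²/s

A = lw
dA/dt = w·dl/dt + l·dw/dt = 4·3 + 16·6 = 108 cm²/s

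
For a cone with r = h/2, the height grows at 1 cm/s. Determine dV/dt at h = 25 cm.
625π/4 cm³/s

V = (1/3)π(h/2)²h = πh³/12
dV/dt = πh²/4 · 1
At h = 25: dV/dt = 625π/4 cm³/s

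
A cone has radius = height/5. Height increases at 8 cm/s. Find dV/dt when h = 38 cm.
11552π/25 cm³/s

V = (1/3)π(h/5)²h = πh³/75
dV/dt = πh²/25 · 8
At h = 38: dV/dt = 11552π/25 cm³/s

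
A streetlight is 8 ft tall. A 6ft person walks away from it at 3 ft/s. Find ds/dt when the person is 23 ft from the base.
9 ft/s

By similar triangles: 8/(x+s) = 6/s
Solving: s = 6x/2
ds/dt = 6/2 · dx/dt = 3 · 3 = 9 ft/s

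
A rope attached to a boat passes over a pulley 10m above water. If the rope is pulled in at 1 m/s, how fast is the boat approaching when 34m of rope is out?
17√66/132 ≈ 1.046 m/s

rope² = x² + 10²
x = √(34² - 10²) = 4√66
dx/dt = (rope/x) · d(rope)/dt = (34/(4√66)) · (-1) = -17√66/132 m/s
The boat approaches at 17√66/132 ≈ 1.046 m/s.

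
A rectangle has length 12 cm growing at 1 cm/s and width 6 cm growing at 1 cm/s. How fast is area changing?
18 cm²/s

A = lw
dA/dt = w·dl/dt + l·dw/dt = 6·1 + 12·1 = 18 cm²/s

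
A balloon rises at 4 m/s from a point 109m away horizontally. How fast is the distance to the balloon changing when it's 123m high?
246√27010/13505 ≈ 2.994 m/s

z² = 109² + y²
z = √(109² + 123²) = √27010
dz/dt = y/z · dy/dt = 123/√27010 · 4 = 246√27010/13505 ≈ 2.994 m/s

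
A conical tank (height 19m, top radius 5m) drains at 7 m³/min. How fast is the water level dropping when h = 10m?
2527/(2500π) ≈ 0.3217 m/min

r/h = 5/19, so r = (5/19)h
V = (1/3)πr²h = (1/3)π((5/19)h)²h = (25/1083)πh³
dV/dh = (25/361)πh²
dh/dt = (dV/dt)/(dV/dh) = -7/((25/361)π·10²) = -2527/(2500π) m/min
The level is dropping at 2527/(2500π) ≈ 0.3217 m/min.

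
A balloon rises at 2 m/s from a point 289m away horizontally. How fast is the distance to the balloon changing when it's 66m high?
132√87877/87877 ≈ 0.4453 m/s

z² = 289² + y²
z = √(289² + 66²) = √87877
dz/dt = y/z · dy/dt = 66/√87877 · 2 = 132√87877/87877 ≈ 0.4453 m/s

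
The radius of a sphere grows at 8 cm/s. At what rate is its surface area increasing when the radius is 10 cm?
640π cm²/s

S = 4πr²
dS/dt = dS/dr · dr/dt = 8πr · 8
At r = 10: dS/dt = 640π cm²/s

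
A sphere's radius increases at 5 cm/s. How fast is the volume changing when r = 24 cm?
11520π cm³/s

V = (4/3)πr³
dV/dt = dV/dr · dr/dt = 4πr² · 5
At r = 24: dV/dt = 11520π cm³/s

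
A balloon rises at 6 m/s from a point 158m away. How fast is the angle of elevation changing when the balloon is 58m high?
0.033465 rad/s

tan(θ) = y/158
sec²(θ) · dθ/dt = (1/158) · dy/dt
dθ/dt = cos²(θ)/158 · 6 = 158/(158² + 58²) · 6
dθ/dt = 0.033465 rad/s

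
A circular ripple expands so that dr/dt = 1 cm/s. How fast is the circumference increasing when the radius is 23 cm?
2π cm/s

C = 2πr
dC/dt = 2π · dr/dt = 2π · 1 = 2π cm/s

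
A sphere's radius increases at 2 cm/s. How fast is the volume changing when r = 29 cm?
6728π cm³/s

V = (4/3)πr³
dV/dt = dV/dr · dr/dt = 4πr² · 2
At r = 29: dV/dt = 6728π cm³/s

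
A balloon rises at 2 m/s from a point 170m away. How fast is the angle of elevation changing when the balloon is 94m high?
0.00901 rad/s

tan(θ) = y/170
sec²(θ) · dθ/dt = (1/170) · dy/dt
dθ/dt = cos²(θ)/170 · 2 = 170/(170² + 94²) · 2
dθ/dt = 0.00901 rad/s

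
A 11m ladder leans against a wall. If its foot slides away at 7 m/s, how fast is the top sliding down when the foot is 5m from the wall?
35√6/24 ≈ 3.572 m/s

x² + y² = 11²
2x·dx/dt + 2y·dy/dt = 0
dy/dt = -x/y · dx/dt = -5/(4√6) · 7 = -35√6/24 m/s
The top is descending at 35√6/24 ≈ 3.572 m/s.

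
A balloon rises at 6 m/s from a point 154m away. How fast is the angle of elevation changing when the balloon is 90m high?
0.029042 rad/s

tan(θ) = y/154
sec²(θ) · dθ/dt = (1/154) · dy/dt
dθ/dt = cos²(θ)/154 · 6 = 154/(154² + 90²) · 6
dθ/dt = 0.029042 rad/s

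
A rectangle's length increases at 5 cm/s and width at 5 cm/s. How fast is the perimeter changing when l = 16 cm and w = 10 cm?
20 cm/s

P = 2(l + w)
dP/dt = 2(dl/dt + dw/dt) = 2(5 + 5) = 20 cm/s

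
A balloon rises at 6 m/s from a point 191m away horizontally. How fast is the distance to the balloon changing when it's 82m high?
492√43205/43205 ≈ 2.367 m/s

z² = 191² + y²
z = √(191² + 82²) = √43205
dz/dt = y/z · dy/dt = 82/√43205 · 6 = 492√43205/43205 ≈ 2.367 m/s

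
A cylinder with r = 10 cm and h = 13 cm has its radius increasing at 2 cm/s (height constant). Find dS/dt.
132π cm²/s

S = 2πrh + 2πr² (lateral + bases)
dS/dt = (2πh + 4πr)·dr/dt = (2π·13 + 4π·10)·2
= 132π cm²/s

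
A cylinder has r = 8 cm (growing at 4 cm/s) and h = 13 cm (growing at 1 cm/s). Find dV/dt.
896π cm³/s

V = πr²h
dV/dt = 2πrh·dr/dt + πr²·dh/dt
= 2π(8)(13)(4) + π(8)²(1)
= 896π cm³/s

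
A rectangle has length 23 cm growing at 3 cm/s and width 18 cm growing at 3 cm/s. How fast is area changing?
123 cm²/s

A = lw
dA/dt = w·dl/dt + l·dw/dt = 18·3 + 23·3 = 123 cm²/s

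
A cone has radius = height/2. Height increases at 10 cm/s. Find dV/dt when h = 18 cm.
810π cm³/s

V = (1/3)π(h/2)²h = πh³/12
dV/dt = πh²/4 · 10
At h = 18: dV/dt = 810π cm³/s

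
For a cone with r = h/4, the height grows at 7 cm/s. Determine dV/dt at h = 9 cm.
567π/16 cm³/s

V = (1/3)π(h/4)²h = πh³/48
dV/dt = πh²/16 · 7
At h = 9: dV/dt = 567π/16 cm³/s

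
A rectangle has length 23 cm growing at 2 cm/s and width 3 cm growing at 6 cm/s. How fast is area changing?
144 cm²/s

A = lw
dA/dt = w·dl/dt + l·dw/dt = 3·2 + 23·6 = 144 cm²/s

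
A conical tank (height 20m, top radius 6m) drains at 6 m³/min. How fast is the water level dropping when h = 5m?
8/(3π) ≈ 0.8488 m/min

r/h = 6/20, so r = (3/10)h
V = (1/3)πr²h = (1/3)π((3/10)h)²h = (3/100)πh³
dV/dh = (9/100)πh²
dh/dt = (dV/dt)/(dV/dh) = -6/((9/100)π·5²) = -8/(3π) m/min
The level is dropping at 8/(3π) ≈ 0.8488 m/min.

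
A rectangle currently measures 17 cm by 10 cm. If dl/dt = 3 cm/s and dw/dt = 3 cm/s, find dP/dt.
12 cm/s

P = 2(l + w)
dP/dt = 2(dl/dt + dw/dt) = 2(3 + 3) = 12 cm/s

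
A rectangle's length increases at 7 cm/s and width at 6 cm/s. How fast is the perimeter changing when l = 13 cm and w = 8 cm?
26 cm/s

P = 2(l + w)
dP/dt = 2(dl/dt + dw/dt) = 2(7 + 6) = 26 cm/s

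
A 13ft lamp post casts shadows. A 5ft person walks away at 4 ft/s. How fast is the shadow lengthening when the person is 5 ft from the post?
5/2 ft/s

By similar triangles: 13/(x+s) = 5/s
Solving: s = 5x/8
ds/dt = 5/8 · dx/dt = 5/8 · 4 = 5/2 ft/s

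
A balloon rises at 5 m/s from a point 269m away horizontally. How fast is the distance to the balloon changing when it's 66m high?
330√76717/76717 ≈ 1.191 m/s

z² = 269² + y²
z = √(269² + 66²) = √76717
dz/dt = y/z · dy/dt = 66/√76717 · 5 = 330√76717/76717 ≈ 1.191 m/s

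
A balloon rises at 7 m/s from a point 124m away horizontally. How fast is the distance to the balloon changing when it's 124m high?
7√2/2 ≈ 4.95 m/s

z² = 124² + y²
z = √(124² + 124²) = 124√2
dz/dt = y/z · dy/dt = 124/(124√2) · 7 = 7√2/2 ≈ 4.95 m/s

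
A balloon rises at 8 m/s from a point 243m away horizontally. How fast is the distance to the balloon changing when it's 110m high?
880√421/5473 ≈ 3.299 m/s

z² = 243² + y²
z = √(243² + 110²) = 13√421
dz/dt = y/z · dy/dt = 110/(13√421) · 8 = 880√421/5473 ≈ 3.299 m/s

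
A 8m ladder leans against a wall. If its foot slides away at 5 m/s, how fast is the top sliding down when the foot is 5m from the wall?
25√39/39 ≈ 4.003 m/s

x² + y² = 8²
2x·dx/dt + 2y·dy/dt = 0
dy/dt = -x/y · dx/dt = -5/√39 · 5 = -25√39/39 m/s
The top is descending at 25√39/39 ≈ 4.003 m/s.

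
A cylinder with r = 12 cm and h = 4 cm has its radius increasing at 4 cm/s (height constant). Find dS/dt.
224π cm²/s

S = 2πrh + 2πr² (lateral + bases)
dS/dt = (2πh + 4πr)·dr/dt = (2π·4 + 4π·12)·4
= 224π cm²/s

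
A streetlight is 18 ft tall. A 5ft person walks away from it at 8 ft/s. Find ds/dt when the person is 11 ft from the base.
40/13 ft/s

By similar triangles: 18/(x+s) = 5/s
Solving: s = 5x/13
ds/dt = 5/13 · dx/dt = 5/13 · 8 = 40/13 ft/s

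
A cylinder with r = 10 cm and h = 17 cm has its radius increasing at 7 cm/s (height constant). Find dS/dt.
518π cm²/s

S = 2πrh + 2πr² (lateral + bases)
dS/dt = (2πh + 4πr)·dr/dt = (2π·17 + 4π·10)·7
= 518π cm²/s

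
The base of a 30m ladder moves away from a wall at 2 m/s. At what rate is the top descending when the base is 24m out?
8/3 ≈ 2.667 m/s

x² + y² = 30²
2x·dx/dt + 2y·dy/dt = 0
dy/dt = -x/y · dx/dt = -24/18 · 2 = -8/3 m/s
The top is descending at 8/3 ≈ 2.667 m/s.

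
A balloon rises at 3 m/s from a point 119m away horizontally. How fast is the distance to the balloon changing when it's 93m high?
279√22810/22810 ≈ 1.847 m/s

z² = 119² + y²
z = √(119² + 93²) = √22810
dz/dt = y/z · dy/dt = 93/√22810 · 3 = 279√22810/22810 ≈ 1.847 m/s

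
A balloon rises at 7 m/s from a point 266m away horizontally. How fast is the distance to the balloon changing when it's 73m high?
511√76085/76085 ≈ 1.853 m/s

z² = 266² + y²
z = √(266² + 73²) = √76085
dz/dt = y/z · dy/dt = 73/√76085 · 7 = 511√76085/76085 ≈ 1.853 m/s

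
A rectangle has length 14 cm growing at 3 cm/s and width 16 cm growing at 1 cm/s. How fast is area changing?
62 cm²/s

A = lw
dA/dt = w·dl/dt + l·dw/dt = 16·3 + 14·1 = 62 cm²/s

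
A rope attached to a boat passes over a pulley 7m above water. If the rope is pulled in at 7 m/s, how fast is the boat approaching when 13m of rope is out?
91√30/60 ≈ 8.307 m/s

rope² = x² + 7²
x = √(13² - 7²) = 2√30
dx/dt = (rope/x) · d(rope)/dt = (13/(2√30)) · (-7) = -91√30/60 m/s
The boat approaches at 91√30/60 ≈ 8.307 m/s.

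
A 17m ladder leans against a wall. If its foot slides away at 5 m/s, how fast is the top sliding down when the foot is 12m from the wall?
12√145/29 ≈ 4.983 m/s

x² + y² = 17²
2x·dx/dt + 2y·dy/dt = 0
dy/dt = -x/y · dx/dt = -12/√145 · 5 = -12√145/29 m/s
The top is descending at 12√145/29 ≈ 4.983 m/s.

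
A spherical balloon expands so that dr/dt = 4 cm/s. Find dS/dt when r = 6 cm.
192π cm²/s

S = 4πr²
dS/dt = dS/dr · dr/dt = 8πr · 4
At r = 6: dS/dt = 192π cm²/s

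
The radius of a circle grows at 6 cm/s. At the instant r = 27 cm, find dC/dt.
12π cm/s

C = 2πr
dC/dt = 2π · dr/dt = 2π · 6 = 12π cm/s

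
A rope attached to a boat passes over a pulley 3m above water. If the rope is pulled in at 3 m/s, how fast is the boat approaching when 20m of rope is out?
60√391/391 ≈ 3.034 m/s

rope² = x² + 3²
x = √(20² - 3²) = √391
dx/dt = (rope/x) · d(rope)/dt = (20/√391) · (-3) = -60√391/391 m/s
The boat approaches at 60√391/391 ≈ 3.034 m/s.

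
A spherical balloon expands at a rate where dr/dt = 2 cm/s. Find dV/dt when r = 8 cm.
512π cm³/s

V = (4/3)πr³
dV/dt = dV/dr · dr/dt = 4πr² · 2
At r = 8: dV/dt = 512π cm³/s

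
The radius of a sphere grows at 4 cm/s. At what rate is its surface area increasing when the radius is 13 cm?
416π cm²/s

S = 4πr²
dS/dt = dS/dr · dr/dt = 8πr · 4
At r = 13: dS/dt = 416π cm²/s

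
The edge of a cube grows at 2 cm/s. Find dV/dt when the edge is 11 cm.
726 cm³/s

V = s³
dV/dt = 3s² · ds/dt = 3·11²·2 = 726 cm³/s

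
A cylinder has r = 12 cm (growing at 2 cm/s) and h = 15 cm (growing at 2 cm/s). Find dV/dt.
1008π cm³/s

V = πr²h
dV/dt = 2πrh·dr/dt + πr²·dh/dt
= 2π(12)(15)(2) + π(12)²(2)
= 1008π cm³/s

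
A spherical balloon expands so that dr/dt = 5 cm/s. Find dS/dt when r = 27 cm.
1080π cm²/s

S = 4πr²
dS/dt = dS/dr · dr/dt = 8πr · 5
At r = 27: dS/dt = 1080π cm²/s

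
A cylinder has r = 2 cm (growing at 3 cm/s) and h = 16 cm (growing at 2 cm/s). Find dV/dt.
200π cm³/s

V = πr²h
dV/dt = 2πrh·dr/dt + πr²·dh/dt
= 2π(2)(16)(3) + π(2)²(2)
= 200π cm³/s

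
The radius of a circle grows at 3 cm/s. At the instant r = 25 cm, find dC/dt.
6π cm/s

C = 2πr
dC/dt = 2π · dr/dt = 2π · 3 = 6π cm/s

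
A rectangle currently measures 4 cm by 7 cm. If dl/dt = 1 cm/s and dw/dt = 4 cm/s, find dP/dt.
10 cm/s

P = 2(l + w)
dP/dt = 2(dl/dt + dw/dt) = 2(1 + 4) = 10 cm/s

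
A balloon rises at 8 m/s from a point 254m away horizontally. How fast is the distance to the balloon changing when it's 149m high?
1192√86717/86717 ≈ 4.048 m/s

z² = 254² + y²
z = √(254² + 149²) = √86717
dz/dt = y/z · dy/dt = 149/√86717 · 8 = 1192√86717/86717 ≈ 4.048 m/s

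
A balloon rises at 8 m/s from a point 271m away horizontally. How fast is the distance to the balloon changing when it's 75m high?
300√79066/39533 ≈ 2.134 m/s

z² = 271² + y²
z = √(271² + 75²) = √79066
dz/dt = y/z · dy/dt = 75/√79066 · 8 = 300√79066/39533 ≈ 2.134 m/s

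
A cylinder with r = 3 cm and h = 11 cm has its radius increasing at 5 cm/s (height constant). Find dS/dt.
170π cm²/s

S = 2πrh + 2πr² (lateral + bases)
dS/dt = (2πh + 4πr)·dr/dt = (2π·11 + 4π·3)·5
= 170π cm²/s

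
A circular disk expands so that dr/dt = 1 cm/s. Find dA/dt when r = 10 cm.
20π cm²/s

A = πr²
dA/dt = 2πr · dr/dt = 2π(10)(1) = 20π cm²/s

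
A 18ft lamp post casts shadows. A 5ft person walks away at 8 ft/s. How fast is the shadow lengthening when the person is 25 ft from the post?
40/13 ft/s

By similar triangles: 18/(x+s) = 5/s
Solving: s = 5x/13
ds/dt = 5/13 · dx/dt = 5/13 · 8 = 40/13 ft/s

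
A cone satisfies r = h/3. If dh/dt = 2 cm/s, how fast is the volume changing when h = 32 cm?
2048π/9 cm³/s

V = (1/3)π(h/3)²h = πh³/27
dV/dt = πh²/9 · 2
At h = 32: dV/dt = 2048π/9 cm³/s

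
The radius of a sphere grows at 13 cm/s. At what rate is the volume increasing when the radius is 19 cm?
18772π cm³/s

V = (4/3)πr³
dV/dt = dV/dr · dr/dt = 4πr² · 13
At r = 19: dV/dt = 18772π cm³/s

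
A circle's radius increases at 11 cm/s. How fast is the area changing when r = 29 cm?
638π cm²/s

A = πr²
dA/dt = 2πr · dr/dt = 2π(29)(11) = 638π cm²/s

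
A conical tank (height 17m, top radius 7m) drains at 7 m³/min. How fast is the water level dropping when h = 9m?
289/(567π) ≈ 0.1622 m/min

r/h = 7/17, so r = (7/17)h
V = (1/3)πr²h = (1/3)π((7/17)h)²h = (49/867)πh³
dV/dh = (49/289)πh²
dh/dt = (dV/dt)/(dV/dh) = -7/((49/289)π·9²) = -289/(567π) m/min
The level is dropping at 289/(567π) ≈ 0.1622 m/min.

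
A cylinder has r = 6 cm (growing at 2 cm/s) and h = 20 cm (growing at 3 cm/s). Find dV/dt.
588π cm³/s

V = πr²h
dV/dt = 2πrh·dr/dt + πr²·dh/dt
= 2π(6)(20)(2) + π(6)²(3)
= 588π cm³/s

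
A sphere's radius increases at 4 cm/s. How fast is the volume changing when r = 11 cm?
1936π cm³/s

V = (4/3)πr³
dV/dt = dV/dr · dr/dt = 4πr² · 4
At r = 11: dV/dt = 1936π cm³/s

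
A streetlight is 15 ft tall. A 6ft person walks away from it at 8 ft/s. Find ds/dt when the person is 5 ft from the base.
16/3 ft/s

By similar triangles: 15/(x+s) = 6/s
Solving: s = 6x/9
ds/dt = 6/9 · dx/dt = 2/3 · 8 = 16/3 ft/s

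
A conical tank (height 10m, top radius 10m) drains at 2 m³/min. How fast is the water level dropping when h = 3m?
2/(9π) ≈ 0.07074 m/min

r/h = 10/10, so r = h
V = (1/3)πr²h = (1/3)π(h)²h = (1/3)πh³
dV/dh = πh²
dh/dt = (dV/dt)/(dV/dh) = -2/(π·3²) = -2/(9π) m/min
The level is dropping at 2/(9π) ≈ 0.07074 m/min.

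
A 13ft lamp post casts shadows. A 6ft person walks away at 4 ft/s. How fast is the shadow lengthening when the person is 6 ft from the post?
24/7 ft/s

By similar triangles: 13/(x+s) = 6/s
Solving: s = 6x/7
ds/dt = 6/7 · dx/dt = 6/7 · 4 = 24/7 ft/s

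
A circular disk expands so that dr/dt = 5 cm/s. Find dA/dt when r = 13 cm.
130π cm²/s

A = πr²
dA/dt = 2πr · dr/dt = 2π(13)(5) = 130π cm²/s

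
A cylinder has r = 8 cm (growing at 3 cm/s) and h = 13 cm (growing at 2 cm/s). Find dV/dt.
752π cm³/s

V = πr²h
dV/dt = 2πrh·dr/dt + πr²·dh/dt
= 2π(8)(13)(3) + π(8)²(2)
= 752π cm³/s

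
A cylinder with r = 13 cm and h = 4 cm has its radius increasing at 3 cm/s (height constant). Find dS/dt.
180π cm²/s

S = 2πrh + 2πr² (lateral + bases)
dS/dt = (2πh + 4πr)·dr/dt = (2π·4 + 4π·13)·3
= 180π cm²/s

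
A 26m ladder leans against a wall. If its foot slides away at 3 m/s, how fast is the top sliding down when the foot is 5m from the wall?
5√651/217 ≈ 0.5879 m/s

x² + y² = 26²
2x·dx/dt + 2y·dy/dt = 0
dy/dt = -x/y · dx/dt = -5/√651 · 3 = -5√651/217 m/s
The top is descending at 5√651/217 ≈ 0.5879 m/s.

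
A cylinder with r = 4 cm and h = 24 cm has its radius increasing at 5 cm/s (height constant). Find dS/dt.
320π cm²/s

S = 2πrh + 2πr² (lateral + bases)
dS/dt = (2πh + 4πr)·dr/dt = (2π·24 + 4π·4)·5
= 320π cm²/s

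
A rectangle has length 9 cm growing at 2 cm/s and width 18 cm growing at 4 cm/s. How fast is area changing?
72 cm²/s

A = lw
dA/dt = w·dl/dt + l·dw/dt = 18·2 + 9·4 = 72 cm²/s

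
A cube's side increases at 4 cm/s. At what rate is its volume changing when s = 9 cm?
972 cm³/s

V = s³
dV/dt = 3s² · ds/dt = 3·9²·4 = 972 cm³/s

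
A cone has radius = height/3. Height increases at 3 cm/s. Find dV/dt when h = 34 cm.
1156π/3 cm³/s

V = (1/3)π(h/3)²h = πh³/27
dV/dt = πh²/9 · 3
At h = 34: dV/dt = 1156π/3 cm³/s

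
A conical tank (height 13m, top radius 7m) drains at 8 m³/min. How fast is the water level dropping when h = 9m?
1352/(3969π) ≈ 0.1084 m/min

r/h = 7/13, so r = (7/13)h
V = (1/3)πr²h = (1/3)π((7/13)h)²h = (49/507)πh³
dV/dh = (49/169)πh²
dh/dt = (dV/dt)/(dV/dh) = -8/((49/169)π·9²) = -1352/(3969π) m/min
The level is dropping at 1352/(3969π) ≈ 0.1084 m/min.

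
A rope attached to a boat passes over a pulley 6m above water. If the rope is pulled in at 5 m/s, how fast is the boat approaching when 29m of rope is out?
29√805/161 ≈ 5.111 m/s

rope² = x² + 6²
x = √(29² - 6²) = √805
dx/dt = (rope/x) · d(rope)/dt = (29/√805) · (-5) = -29√805/161 m/s
The boat approaches at 29√805/161 ≈ 5.111 m/s.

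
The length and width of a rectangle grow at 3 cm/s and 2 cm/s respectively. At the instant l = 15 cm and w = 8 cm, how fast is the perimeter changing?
10 cm/s

P = 2(l + w)
dP/dt = 2(dl/dt + dw/dt) = 2(3 + 2) = 10 cm/s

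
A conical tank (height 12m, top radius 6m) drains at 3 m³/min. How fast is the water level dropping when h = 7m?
12/(49π) ≈ 0.07795 m/min

r/h = 6/12, so r = (1/2)h
V = (1/3)πr²h = (1/3)π((1/2)h)²h = (1/12)πh³
dV/dh = (1/4)πh²
dh/dt = (dV/dt)/(dV/dh) = -3/((1/4)π·7²) = -12/(49π) m/min
The level is dropping at 12/(49π) ≈ 0.07795 m/min.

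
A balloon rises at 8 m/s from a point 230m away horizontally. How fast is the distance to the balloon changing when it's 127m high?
1016√69029/69029 ≈ 3.867 m/s

z² = 230² + y²
z = √(230² + 127²) = √69029
dz/dt = y/z · dy/dt = 127/√69029 · 8 = 1016√69029/69029 ≈ 3.867 m/s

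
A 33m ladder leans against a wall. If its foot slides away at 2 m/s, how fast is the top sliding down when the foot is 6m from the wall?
4√13/39 ≈ 0.3698 m/s

x² + y² = 33²
2x·dx/dt + 2y·dy/dt = 0
dy/dt = -x/y · dx/dt = -6/(9√13) · 2 = -4√13/39 m/s
The top is descending at 4√13/39 ≈ 0.3698 m/s.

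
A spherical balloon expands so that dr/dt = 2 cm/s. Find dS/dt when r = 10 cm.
160π cm²/s

S = 4πr²
dS/dt = dS/dr · dr/dt = 8πr · 2
At r = 10: dS/dt = 160π cm²/s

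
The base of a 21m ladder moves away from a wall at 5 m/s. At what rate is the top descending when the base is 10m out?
50√341/341 ≈ 2.708 m/s

x² + y² = 21²
2x·dx/dt + 2y·dy/dt = 0
dy/dt = -x/y · dx/dt = -10/√341 · 5 = -50√341/341 m/s
The top is descending at 50√341/341 ≈ 2.708 m/s.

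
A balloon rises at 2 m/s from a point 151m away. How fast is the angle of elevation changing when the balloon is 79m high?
0.010399 rad/s

tan(θ) = y/151
sec²(θ) · dθ/dt = (1/151) · dy/dt
dθ/dt = cos²(θ)/151 · 2 = 151/(151² + 79²) · 2
dθ/dt = 0.010399 rad/s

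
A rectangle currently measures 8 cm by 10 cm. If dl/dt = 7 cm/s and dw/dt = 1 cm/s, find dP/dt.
16 cm/s

P = 2(l + w)
dP/dt = 2(dl/dt + dw/dt) = 2(7 + 1) = 16 cm/s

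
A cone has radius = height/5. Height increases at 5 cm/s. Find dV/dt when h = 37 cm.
1369π/5 cm³/s

V = (1/3)π(h/5)²h = πh³/75
dV/dt = πh²/25 · 5
At h = 37: dV/dt = 1369π/5 cm³/s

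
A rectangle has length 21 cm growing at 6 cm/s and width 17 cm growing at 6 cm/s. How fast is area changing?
228 cm²/s

A = lw
dA/dt = w·dl/dt + l·dw/dt = 17·6 + 21·6 = 228 cm²/s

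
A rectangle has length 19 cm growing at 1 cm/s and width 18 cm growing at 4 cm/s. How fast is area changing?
94 cm²/s

A = lw
dA/dt = w·dl/dt + l·dw/dt = 18·1 + 19·4 = 94 cm²/s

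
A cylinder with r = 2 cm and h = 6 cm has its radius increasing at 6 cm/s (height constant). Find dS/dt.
120π cm²/s

S = 2πrh + 2πr² (lateral + bases)
dS/dt = (2πh + 4πr)·dr/dt = (2π·6 + 4π·2)·6
= 120π cm²/s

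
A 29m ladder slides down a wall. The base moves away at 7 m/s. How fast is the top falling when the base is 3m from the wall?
21√13/104 ≈ 0.728 m/s

x² + y² = 29²
2x·dx/dt + 2y·dy/dt = 0
dy/dt = -x/y · dx/dt = -3/(8√13) · 7 = -21√13/104 m/s
The top is descending at 21√13/104 ≈ 0.728 m/s.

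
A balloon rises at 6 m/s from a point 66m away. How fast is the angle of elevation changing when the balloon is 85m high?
0.034194 rad/s

tan(θ) = y/66
sec²(θ) · dθ/dt = (1/66) · dy/dt
dθ/dt = cos²(θ)/66 · 6 = 66/(66² + 85²) · 6
dθ/dt = 0.034194 rad/s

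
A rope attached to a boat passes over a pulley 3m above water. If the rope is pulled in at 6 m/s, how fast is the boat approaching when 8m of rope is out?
48√55/55 ≈ 6.472 m/s

rope² = x² + 3²
x = √(8² - 3²) = √55
dx/dt = (rope/x) · d(rope)/dt = (8/√55) · (-6) = -48√55/55 m/s
The boat approaches at 48√55/55 ≈ 6.472 m/s.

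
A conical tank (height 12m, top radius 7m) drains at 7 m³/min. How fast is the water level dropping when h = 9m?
16/(63π) ≈ 0.08084 m/min

r/h = 7/12, so r = (7/12)h
V = (1/3)πr²h = (1/3)π((7/12)h)²h = (49/432)πh³
dV/dh = (49/144)πh²
dh/dt = (dV/dt)/(dV/dh) = -7/((49/144)π·9²) = -16/(63π) m/min
The level is dropping at 16/(63π) ≈ 0.08084 m/min.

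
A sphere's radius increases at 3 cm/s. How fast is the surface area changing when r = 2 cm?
48π cm²/s

S = 4πr²
dS/dt = dS/dr · dr/dt = 8πr · 3
At r = 2: dS/dt = 48π cm²/s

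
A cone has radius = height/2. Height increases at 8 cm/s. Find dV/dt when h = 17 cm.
578π cm³/s

V = (1/3)π(h/2)²h = πh³/12
dV/dt = πh²/4 · 8
At h = 17: dV/dt = 578π cm³/s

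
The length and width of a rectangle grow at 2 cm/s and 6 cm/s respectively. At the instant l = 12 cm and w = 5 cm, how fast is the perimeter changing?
16 cm/s

P = 2(l + w)
dP/dt = 2(dl/dt + dw/dt) = 2(2 + 6) = 16 cm/s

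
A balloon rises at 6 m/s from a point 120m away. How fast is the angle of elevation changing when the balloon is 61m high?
0.039733 rad/s

tan(θ) = y/120
sec²(θ) · dθ/dt = (1/120) · dy/dt
dθ/dt = cos²(θ)/120 · 6 = 120/(120² + 61²) · 6
dθ/dt = 0.039733 rad/s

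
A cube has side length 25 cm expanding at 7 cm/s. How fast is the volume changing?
13125 cm³/s

V = s³
dV/dt = 3s² · ds/dt = 3·25²·7 = 13125 cm³/s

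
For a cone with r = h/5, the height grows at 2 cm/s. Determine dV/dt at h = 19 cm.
722π/25 cm³/s

V = (1/3)π(h/5)²h = πh³/75
dV/dt = πh²/25 · 2
At h = 19: dV/dt = 722π/25 cm³/s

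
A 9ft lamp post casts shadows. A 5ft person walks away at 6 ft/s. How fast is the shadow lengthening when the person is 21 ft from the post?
15/2 ft/s

By similar triangles: 9/(x+s) = 5/s
Solving: s = 5x/4
ds/dt = 5/4 · dx/dt = 5/4 · 6 = 15/2 ft/s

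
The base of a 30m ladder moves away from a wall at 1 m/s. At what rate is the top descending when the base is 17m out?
17√611/611 ≈ 0.6877 m/s

x² + y² = 30²
2x·dx/dt + 2y·dy/dt = 0
dy/dt = -x/y · dx/dt = -17/√611 · 1 = -17√611/611 m/s
The top is descending at 17√611/611 ≈ 0.6877 m/s.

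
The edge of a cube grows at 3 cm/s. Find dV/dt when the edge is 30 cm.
8100 cm³/s

V = s³
dV/dt = 3s² · ds/dt = 3·30²·3 = 8100 cm³/s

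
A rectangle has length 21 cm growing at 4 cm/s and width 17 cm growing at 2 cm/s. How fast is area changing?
110 cm²/s

A = lw
dA/dt = w·dl/dt + l·dw/dt = 17·4 + 21·2 = 110 cm²/s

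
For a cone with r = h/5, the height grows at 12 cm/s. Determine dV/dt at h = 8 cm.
768π/25 cm³/s

V = (1/3)π(h/5)²h = πh³/75
dV/dt = πh²/25 · 12
At h = 8: dV/dt = 768π/25 cm³/s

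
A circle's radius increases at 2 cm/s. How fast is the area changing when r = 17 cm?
68π cm²/s

A = πr²
dA/dt = 2πr · dr/dt = 2π(17)(2) = 68π cm²/s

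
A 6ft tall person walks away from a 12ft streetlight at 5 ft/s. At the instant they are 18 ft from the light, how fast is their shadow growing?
5 ft/s

By similar triangles: 12/(x+s) = 6/s
Solving: s = 6x/6
ds/dt = 6/6 · dx/dt = 1 · 5 = 5 ft/s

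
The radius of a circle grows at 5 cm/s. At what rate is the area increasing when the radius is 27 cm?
270π cm²/s

A = πr²
dA/dt = 2πr · dr/dt = 2π(27)(5) = 270π cm²/s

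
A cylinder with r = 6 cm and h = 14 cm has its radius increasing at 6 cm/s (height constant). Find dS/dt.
312π cm²/s

S = 2πrh + 2πr² (lateral + bases)
dS/dt = (2πh + 4πr)·dr/dt = (2π·14 + 4π·6)·6
= 312π cm²/s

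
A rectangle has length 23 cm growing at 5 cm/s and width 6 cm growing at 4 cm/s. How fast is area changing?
122 cm²/s

A = lw
dA/dt = w·dl/dt + l·dw/dt = 6·5 + 23·4 = 122 cm²/s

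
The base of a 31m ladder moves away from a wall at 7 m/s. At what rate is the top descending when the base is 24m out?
24√385/55 ≈ 8.562 m/s

x² + y² = 31²
2x·dx/dt + 2y·dy/dt = 0
dy/dt = -x/y · dx/dt = -24/√385 · 7 = -24√385/55 m/s
The top is descending at 24√385/55 ≈ 8.562 m/s.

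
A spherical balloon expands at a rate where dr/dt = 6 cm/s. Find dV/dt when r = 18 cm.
7776π cm³/s

V = (4/3)πr³
dV/dt = dV/dr · dr/dt = 4πr² · 6
At r = 18: dV/dt = 7776π cm³/s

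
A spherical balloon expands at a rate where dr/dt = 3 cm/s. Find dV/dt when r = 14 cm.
2352π cm³/s

V = (4/3)πr³
dV/dt = dV/dr · dr/dt = 4πr² · 3
At r = 14: dV/dt = 2352π cm³/s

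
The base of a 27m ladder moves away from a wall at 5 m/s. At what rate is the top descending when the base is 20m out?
100√329/329 ≈ 5.513 m/s

x² + y² = 27²
2x·dx/dt + 2y·dy/dt = 0
dy/dt = -x/y · dx/dt = -20/√329 · 5 = -100√329/329 m/s
The top is descending at 100√329/329 ≈ 5.513 m/s.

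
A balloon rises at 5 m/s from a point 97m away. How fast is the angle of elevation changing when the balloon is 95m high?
0.02631 rad/s

tan(θ) = y/97
sec²(θ) · dθ/dt = (1/97) · dy/dt
dθ/dt = cos²(θ)/97 · 5 = 97/(97² + 95²) · 5
dθ/dt = 0.02631 rad/s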